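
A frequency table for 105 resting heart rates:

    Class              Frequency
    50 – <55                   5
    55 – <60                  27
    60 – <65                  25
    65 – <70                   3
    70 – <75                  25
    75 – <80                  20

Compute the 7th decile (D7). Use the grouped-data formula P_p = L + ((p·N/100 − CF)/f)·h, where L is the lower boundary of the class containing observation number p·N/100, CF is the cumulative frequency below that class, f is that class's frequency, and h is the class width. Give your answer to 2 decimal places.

N = 105; target position k = 70/100 · 105 = 73.5.
Cumulative frequencies: 5, 32, 57, 60, 85, 105.
Observation 73.5 falls in the class 70 – <75.
L = 70, CF = 60, f = 25, h = 5.
P70 = 70 + ((73.5 − 60)/25)·5 = 70 + 2.7 = 72.7.

72.70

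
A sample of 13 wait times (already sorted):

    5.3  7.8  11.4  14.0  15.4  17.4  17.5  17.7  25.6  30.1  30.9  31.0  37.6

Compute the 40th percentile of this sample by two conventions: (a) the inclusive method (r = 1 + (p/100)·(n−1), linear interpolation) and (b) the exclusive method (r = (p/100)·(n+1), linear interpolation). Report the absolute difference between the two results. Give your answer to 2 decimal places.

0.40

n = 13.
(a) r = 5.8; between ranks 5 (15.4) and 6 (17.4): 17.
(b) r = 5.6; between ranks 5 (15.4) and 6 (17.4): 16.6.
|17 − 16.6| = 0.4.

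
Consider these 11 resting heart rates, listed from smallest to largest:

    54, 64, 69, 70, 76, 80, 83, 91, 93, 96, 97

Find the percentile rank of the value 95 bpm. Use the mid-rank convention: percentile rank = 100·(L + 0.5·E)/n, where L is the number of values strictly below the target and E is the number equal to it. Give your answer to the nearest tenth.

81.8

Count below 95: L = 9; count equal: E = 0; n = 11.
Percentile rank = 100·(9 + 0.5·0)/11 = 100·9/11 = 81.82.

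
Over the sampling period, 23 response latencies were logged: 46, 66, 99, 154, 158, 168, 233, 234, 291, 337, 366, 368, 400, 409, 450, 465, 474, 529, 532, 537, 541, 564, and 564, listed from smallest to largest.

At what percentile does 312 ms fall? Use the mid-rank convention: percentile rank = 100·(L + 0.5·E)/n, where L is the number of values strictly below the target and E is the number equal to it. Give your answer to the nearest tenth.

Count below 312: L = 9; count equal: E = 0; n = 23.
Percentile rank = 100·(9 + 0.5·0)/23 = 100·9/23 = 39.13.

39.1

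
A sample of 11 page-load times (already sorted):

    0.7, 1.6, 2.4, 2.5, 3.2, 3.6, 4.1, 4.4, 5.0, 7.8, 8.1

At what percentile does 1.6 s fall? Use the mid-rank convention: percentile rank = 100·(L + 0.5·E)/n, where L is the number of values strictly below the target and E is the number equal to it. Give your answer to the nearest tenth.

Count below 1.6: L = 1; count equal: E = 1; n = 11.
Percentile rank = 100·(1 + 0.5·1)/11 = 100·1.5/11 = 13.64.

13.6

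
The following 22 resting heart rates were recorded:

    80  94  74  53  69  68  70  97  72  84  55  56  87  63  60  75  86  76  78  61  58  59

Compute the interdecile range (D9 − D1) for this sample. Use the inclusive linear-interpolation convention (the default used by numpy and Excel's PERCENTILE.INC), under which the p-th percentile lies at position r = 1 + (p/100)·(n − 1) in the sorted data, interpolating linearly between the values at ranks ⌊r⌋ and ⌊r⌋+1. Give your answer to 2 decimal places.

30.70

Sorted: 53, 55, 56, 58, 59, 60, 61, 63, 68, 69, 70, 72, 74, 75, 76, 78, 80, 84, 86, 87, 94, 97.
n = 22.
P10: r = 3.1; ranks 3–4 are 56, 58; interpolating gives 56.2.
P90: r = 19.9; ranks 19–20 are 86, 87; interpolating gives 86.9.
Difference: 86.9 − 56.2 = 30.7.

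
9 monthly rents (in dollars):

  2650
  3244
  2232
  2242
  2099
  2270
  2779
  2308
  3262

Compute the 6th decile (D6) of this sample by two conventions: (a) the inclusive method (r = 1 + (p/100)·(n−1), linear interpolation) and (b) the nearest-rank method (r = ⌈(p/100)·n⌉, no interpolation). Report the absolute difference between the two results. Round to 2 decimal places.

68.40

Sorted: 2099, 2232, 2242, 2270, 2308, 2650, 2779, 3244, 3262.
n = 9.
(a) r = 5.8; between ranks 5 (2308) and 6 (2650): 2581.6.
(b) the nearest-rank method: rank 6 → 2650.
|2581.6 − 2650| = 68.4.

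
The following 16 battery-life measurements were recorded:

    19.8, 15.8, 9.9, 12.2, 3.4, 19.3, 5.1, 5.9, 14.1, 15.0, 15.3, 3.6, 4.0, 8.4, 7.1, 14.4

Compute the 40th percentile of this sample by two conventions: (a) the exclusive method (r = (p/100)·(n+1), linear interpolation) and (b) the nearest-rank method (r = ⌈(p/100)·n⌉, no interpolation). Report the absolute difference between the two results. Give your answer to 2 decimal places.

Sorted: 3.4, 3.6, 4.0, 5.1, 5.9, 7.1, 8.4, 9.9, 12.2, 14.1, 14.4, 15.0, 15.3, 15.8, 19.3, 19.8.
n = 16.
(a) r = 6.8; between ranks 6 (7.1) and 7 (8.4): 8.14.
(b) the nearest-rank method: rank 7 → 8.4.
|8.14 − 8.4| = 0.26.

0.26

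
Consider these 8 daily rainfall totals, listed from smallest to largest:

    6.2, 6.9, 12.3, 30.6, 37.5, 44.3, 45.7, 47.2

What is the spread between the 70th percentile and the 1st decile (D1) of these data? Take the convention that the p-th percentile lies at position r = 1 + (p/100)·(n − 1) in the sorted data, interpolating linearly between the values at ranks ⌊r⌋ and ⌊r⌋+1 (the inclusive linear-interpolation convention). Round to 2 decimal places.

n = 8.
P10: r = 1.7; ranks 1–2 are 6.2, 6.9; interpolating gives 6.69.
P70: r = 5.9; ranks 5–6 are 37.5, 44.3; interpolating gives 43.62.
Difference: 43.62 − 6.69 = 36.93.

36.93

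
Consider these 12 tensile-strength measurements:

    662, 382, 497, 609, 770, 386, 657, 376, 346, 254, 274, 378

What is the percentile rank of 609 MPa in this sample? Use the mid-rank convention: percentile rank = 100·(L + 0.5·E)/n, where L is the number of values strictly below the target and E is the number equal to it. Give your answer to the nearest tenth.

70.8

Sorted: 254, 274, 346, 376, 378, 382, 386, 497, 609, 657, 662, 770.
Count below 609: L = 8; count equal: E = 1; n = 12.
Percentile rank = 100·(8 + 0.5·1)/12 = 100·8.5/12 = 70.83.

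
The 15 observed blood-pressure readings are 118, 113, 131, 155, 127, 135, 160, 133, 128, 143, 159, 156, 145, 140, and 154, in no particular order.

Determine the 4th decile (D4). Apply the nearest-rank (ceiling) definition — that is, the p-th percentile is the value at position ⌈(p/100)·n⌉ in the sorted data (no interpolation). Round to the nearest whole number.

Sorted: 113, 118, 127, 128, 131, 133, 135, 140, 143, 145, 154, 155, 156, 159, 160.
n = 15.
Position = ⌈40/100 · 15⌉ = ⌈6⌉ = 6.
The value at rank 6 is 133.

133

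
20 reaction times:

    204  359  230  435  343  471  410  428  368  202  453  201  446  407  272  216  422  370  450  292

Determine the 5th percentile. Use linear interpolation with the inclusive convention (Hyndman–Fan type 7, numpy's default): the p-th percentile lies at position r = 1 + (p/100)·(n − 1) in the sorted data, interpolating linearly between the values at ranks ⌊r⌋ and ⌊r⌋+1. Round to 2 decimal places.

Sorted: 201, 202, 204, 216, 230, 272, 292, 343, 359, 368, 370, 407, 410, 422, 428, 435, 446, 450, 453, 471.
n = 20.
r = 1 + (5/100)·(20 − 1) = 1 + 0.95 = 1.95.
Rank 1 is 201 and rank 2 is 202.
Interpolate: 201 + 0.95·(202 − 201) = 201 + 0.95·1 = 201.95.

201.95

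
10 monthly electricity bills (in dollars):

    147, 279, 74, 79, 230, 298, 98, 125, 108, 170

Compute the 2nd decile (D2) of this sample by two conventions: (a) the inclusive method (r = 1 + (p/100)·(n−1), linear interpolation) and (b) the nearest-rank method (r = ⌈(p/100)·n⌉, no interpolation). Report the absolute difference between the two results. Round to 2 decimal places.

Sorted: 74, 79, 98, 108, 125, 147, 170, 230, 279, 298.
n = 10.
(a) r = 2.8; between ranks 2 (79) and 3 (98): 94.2.
(b) the nearest-rank method: rank 2 → 79.
|94.2 − 79| = 15.2.

15.20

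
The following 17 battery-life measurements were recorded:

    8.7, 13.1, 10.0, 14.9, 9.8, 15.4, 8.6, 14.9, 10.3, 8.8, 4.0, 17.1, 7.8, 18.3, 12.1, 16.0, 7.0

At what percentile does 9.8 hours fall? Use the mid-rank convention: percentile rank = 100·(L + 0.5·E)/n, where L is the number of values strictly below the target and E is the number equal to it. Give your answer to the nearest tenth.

38.2

Sorted: 4.0, 7.0, 7.8, 8.6, 8.7, 8.8, 9.8, 10.0, 10.3, 12.1, 13.1, 14.9, 14.9, 15.4, 16.0, 17.1, 18.3.
Count below 9.8: L = 6; count equal: E = 1; n = 17.
Percentile rank = 100·(6 + 0.5·1)/17 = 100·6.5/17 = 38.24.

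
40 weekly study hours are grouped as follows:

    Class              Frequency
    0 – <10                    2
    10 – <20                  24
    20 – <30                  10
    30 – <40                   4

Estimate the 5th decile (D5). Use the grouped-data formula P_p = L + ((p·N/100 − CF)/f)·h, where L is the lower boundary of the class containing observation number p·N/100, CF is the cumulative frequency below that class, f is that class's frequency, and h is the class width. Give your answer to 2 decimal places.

N = 40; target position k = 50/100 · 40 = 20.
Cumulative frequencies: 2, 26, 36, 40.
Observation 20 falls in the class 10 – <20.
L = 10, CF = 2, f = 24, h = 10.
P50 = 10 + ((20 − 2)/24)·10 = 10 + 7.5 = 17.5.

17.50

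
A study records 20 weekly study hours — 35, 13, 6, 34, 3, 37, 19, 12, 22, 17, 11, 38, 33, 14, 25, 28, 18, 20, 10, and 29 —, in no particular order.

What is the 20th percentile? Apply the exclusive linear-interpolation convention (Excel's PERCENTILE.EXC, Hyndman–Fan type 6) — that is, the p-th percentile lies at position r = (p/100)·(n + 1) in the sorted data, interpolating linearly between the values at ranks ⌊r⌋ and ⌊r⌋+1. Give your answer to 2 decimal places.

Sorted: 3, 6, 10, 11, 12, 13, 14, 17, 18, 19, 20, 22, 25, 28, 29, 33, 34, 35, 37, 38.
n = 20.
r = (20/100)·(20 + 1) = 4.2.
Rank 4 is 11 and rank 5 is 12.
Interpolate: 11 + 0.2·(12 − 11) = 11 + 0.2·1 = 11.2.

11.20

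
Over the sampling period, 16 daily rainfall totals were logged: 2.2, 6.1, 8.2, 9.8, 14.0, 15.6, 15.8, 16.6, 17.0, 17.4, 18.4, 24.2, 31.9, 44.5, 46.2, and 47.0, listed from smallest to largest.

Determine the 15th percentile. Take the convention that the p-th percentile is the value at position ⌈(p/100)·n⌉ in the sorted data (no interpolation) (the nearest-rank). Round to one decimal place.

n = 16.
Position = ⌈15/100 · 16⌉ = ⌈2.4⌉ = 3.
The value at rank 3 is 8.2.

8.2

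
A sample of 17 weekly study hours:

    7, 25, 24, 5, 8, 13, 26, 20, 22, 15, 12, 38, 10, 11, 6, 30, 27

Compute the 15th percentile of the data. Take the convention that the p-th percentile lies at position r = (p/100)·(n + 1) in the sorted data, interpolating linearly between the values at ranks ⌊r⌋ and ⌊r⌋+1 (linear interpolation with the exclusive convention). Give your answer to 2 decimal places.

Sorted: 5, 6, 7, 8, 10, 11, 12, 13, 15, 20, 22, 24, 25, 26, 27, 30, 38.
n = 17.
r = (15/100)·(17 + 1) = 2.7.
Rank 2 is 6 and rank 3 is 7.
Interpolate: 6 + 0.7·(7 − 6) = 6 + 0.7·1 = 6.7.

6.70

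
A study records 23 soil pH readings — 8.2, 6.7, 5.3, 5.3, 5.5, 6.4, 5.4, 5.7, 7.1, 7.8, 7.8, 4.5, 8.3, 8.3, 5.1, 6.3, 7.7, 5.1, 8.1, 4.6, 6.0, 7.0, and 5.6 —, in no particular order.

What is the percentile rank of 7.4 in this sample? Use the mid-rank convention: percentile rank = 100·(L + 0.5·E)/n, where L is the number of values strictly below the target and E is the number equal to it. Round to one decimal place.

Sorted: 4.5, 4.6, 5.1, 5.1, 5.3, 5.3, 5.4, 5.5, 5.6, 5.7, 6.0, 6.3, 6.4, 6.7, 7.0, 7.1, 7.7, 7.8, 7.8, 8.1, 8.2, 8.3, 8.3.
Count below 7.4: L = 16; count equal: E = 0; n = 23.
Percentile rank = 100·(16 + 0.5·0)/23 = 100·16/23 = 69.57.

69.6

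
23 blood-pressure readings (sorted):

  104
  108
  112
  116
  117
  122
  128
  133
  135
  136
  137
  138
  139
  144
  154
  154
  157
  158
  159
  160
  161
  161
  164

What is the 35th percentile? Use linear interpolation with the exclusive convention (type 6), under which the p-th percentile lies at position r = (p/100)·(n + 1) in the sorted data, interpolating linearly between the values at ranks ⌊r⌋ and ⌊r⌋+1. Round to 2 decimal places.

n = 23.
r = (35/100)·(23 + 1) = 8.4.
Rank 8 is 133 and rank 9 is 135.
Interpolate: 133 + 0.4·(135 − 133) = 133 + 0.4·2 = 133.8.

133.80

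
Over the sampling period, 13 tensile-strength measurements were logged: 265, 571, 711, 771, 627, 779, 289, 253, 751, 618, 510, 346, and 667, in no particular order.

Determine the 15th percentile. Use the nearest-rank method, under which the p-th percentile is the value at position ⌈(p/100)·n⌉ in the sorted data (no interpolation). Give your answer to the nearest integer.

Sorted: 253, 265, 289, 346, 510, 571, 618, 627, 667, 711, 751, 771, 779.
n = 13.
Position = ⌈15/100 · 13⌉ = ⌈1.95⌉ = 2.
The value at rank 2 is 265.

265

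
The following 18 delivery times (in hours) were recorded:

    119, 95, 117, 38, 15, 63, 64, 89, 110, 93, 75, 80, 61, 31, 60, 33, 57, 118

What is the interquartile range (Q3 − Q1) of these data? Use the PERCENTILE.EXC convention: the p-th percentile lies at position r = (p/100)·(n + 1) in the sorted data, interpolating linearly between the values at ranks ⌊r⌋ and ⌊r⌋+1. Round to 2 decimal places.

46.50

Sorted: 15, 31, 33, 38, 57, 60, 61, 63, 64, 75, 80, 89, 93, 95, 110, 117, 118, 119.
n = 18.
P25: r = 4.75; ranks 4–5 are 38, 57; interpolating gives 52.25.
P75: r = 14.25; ranks 14–15 are 95, 110; interpolating gives 98.75.
Difference: 98.75 − 52.25 = 46.5.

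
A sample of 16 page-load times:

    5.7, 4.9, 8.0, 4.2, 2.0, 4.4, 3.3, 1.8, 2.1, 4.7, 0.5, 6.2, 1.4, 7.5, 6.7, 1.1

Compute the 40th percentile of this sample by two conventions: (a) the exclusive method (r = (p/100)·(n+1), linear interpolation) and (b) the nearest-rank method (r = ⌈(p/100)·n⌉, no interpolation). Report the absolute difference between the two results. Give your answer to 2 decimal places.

Sorted: 0.5, 1.1, 1.4, 1.8, 2.0, 2.1, 3.3, 4.2, 4.4, 4.7, 4.9, 5.7, 6.2, 6.7, 7.5, 8.0.
n = 16.
(a) r = 6.8; between ranks 6 (2.1) and 7 (3.3): 3.06.
(b) the nearest-rank method: rank 7 → 3.3.
|3.06 − 3.3| = 0.24.

0.24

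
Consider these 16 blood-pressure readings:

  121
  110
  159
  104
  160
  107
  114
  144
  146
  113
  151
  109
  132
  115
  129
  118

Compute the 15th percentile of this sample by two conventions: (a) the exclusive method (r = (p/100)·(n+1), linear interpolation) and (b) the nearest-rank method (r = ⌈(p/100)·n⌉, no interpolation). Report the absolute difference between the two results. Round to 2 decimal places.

Sorted: 104, 107, 109, 110, 113, 114, 115, 118, 121, 129, 132, 144, 146, 151, 159, 160.
n = 16.
(a) r = 2.55; between ranks 2 (107) and 3 (109): 108.1.
(b) the nearest-rank method: rank 3 → 109.
|108.1 − 109| = 0.9.

0.90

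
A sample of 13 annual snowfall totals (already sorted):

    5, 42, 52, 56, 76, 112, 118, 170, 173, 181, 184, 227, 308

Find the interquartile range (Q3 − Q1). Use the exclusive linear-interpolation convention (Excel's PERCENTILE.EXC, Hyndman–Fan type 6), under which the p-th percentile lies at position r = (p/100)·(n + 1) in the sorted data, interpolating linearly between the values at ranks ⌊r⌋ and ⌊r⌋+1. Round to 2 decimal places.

n = 13.
P25: r = 3.5; ranks 3–4 are 52, 56; interpolating gives 54.
P75: r = 10.5; ranks 10–11 are 181, 184; interpolating gives 182.5.
Difference: 182.5 − 54 = 128.5.

128.50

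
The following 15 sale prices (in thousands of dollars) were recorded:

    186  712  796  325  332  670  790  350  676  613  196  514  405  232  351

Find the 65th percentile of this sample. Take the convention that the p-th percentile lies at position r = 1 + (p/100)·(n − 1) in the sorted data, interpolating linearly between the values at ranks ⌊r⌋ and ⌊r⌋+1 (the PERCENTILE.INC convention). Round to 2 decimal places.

618.70

Sorted: 186, 196, 232, 325, 332, 350, 351, 405, 514, 613, 670, 676, 712, 790, 796.
n = 15.
r = 1 + (65/100)·(15 − 1) = 1 + 9.1 = 10.1.
Rank 10 is 613 and rank 11 is 670.
Interpolate: 613 + 0.1·(670 − 613) = 613 + 0.1·57 = 618.7.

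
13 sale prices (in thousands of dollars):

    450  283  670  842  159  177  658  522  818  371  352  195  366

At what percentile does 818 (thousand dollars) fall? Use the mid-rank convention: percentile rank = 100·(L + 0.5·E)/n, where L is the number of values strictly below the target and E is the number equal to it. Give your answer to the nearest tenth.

88.5

Sorted: 159, 177, 195, 283, 352, 366, 371, 450, 522, 658, 670, 818, 842.
Count below 818: L = 11; count equal: E = 1; n = 13.
Percentile rank = 100·(11 + 0.5·1)/13 = 100·11.5/13 = 88.46.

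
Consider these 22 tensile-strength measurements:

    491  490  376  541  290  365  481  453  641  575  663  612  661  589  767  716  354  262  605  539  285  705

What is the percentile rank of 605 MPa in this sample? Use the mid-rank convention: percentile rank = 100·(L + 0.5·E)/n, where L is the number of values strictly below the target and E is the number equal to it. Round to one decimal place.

Sorted: 262, 285, 290, 354, 365, 376, 453, 481, 490, 491, 539, 541, 575, 589, 605, 612, 641, 661, 663, 705, 716, 767.
Count below 605: L = 14; count equal: E = 1; n = 22.
Percentile rank = 100·(14 + 0.5·1)/22 = 100·14.5/22 = 65.91.

65.9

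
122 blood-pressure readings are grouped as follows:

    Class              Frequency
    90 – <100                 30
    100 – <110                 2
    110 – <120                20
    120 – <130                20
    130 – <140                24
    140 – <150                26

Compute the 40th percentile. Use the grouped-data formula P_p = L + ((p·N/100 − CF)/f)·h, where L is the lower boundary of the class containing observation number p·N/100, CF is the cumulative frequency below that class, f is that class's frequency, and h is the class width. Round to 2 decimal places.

N = 122; target position k = 40/100 · 122 = 48.8.
Cumulative frequencies: 30, 32, 52, 72, 96, 122.
Observation 48.8 falls in the class 110 – <120.
L = 110, CF = 32, f = 20, h = 10.
P40 = 110 + ((48.8 − 32)/20)·10 = 110 + 8.4 = 118.4.

118.40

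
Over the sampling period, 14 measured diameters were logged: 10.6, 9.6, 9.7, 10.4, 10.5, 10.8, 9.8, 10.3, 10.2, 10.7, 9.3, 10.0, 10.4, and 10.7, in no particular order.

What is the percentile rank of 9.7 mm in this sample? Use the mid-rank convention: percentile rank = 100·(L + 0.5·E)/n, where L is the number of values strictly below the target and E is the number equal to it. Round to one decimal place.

Sorted: 9.3, 9.6, 9.7, 9.8, 10.0, 10.2, 10.3, 10.4, 10.4, 10.5, 10.6, 10.7, 10.7, 10.8.
Count below 9.7: L = 2; count equal: E = 1; n = 14.
Percentile rank = 100·(2 + 0.5·1)/14 = 100·2.5/14 = 17.86.

17.9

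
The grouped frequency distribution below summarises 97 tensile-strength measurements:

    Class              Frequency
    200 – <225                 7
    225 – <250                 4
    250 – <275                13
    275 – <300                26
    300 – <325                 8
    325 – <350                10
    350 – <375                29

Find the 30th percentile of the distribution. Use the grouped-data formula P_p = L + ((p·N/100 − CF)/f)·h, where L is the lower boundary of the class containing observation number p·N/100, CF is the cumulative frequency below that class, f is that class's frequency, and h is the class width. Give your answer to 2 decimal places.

279.90

N = 97; target position k = 30/100 · 97 = 29.1.
Cumulative frequencies: 7, 11, 24, 50, 58, 68, 97.
Observation 29.1 falls in the class 275 – <300.
L = 275, CF = 24, f = 26, h = 25.
P30 = 275 + ((29.1 − 24)/26)·25 = 275 + 4.90385 = 279.904.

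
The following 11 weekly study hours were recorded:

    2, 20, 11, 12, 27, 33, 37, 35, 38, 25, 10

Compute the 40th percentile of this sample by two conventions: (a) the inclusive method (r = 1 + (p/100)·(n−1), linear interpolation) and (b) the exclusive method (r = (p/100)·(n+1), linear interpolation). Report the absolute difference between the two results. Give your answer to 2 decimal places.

1.60

Sorted: 2, 10, 11, 12, 20, 25, 27, 33, 35, 37, 38.
n = 11.
(a) r = 5 → value at rank 5 = 20.
(b) r = 4.8; between ranks 4 (12) and 5 (20): 18.4.
|20 − 18.4| = 1.6.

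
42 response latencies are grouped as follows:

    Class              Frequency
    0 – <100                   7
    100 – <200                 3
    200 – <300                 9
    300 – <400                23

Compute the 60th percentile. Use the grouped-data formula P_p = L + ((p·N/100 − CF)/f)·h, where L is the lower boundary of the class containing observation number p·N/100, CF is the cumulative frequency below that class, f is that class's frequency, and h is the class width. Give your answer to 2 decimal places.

N = 42; target position k = 60/100 · 42 = 25.2.
Cumulative frequencies: 7, 10, 19, 42.
Observation 25.2 falls in the class 300 – <400.
L = 300, CF = 19, f = 23, h = 100.
P60 = 300 + ((25.2 − 19)/23)·100 = 300 + 26.9565 = 326.957.

326.96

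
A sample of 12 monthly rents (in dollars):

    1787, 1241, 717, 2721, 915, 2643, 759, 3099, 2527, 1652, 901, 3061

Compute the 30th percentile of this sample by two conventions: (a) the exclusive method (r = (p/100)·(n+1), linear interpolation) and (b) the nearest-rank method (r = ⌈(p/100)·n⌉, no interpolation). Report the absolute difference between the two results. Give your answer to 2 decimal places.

1.40

Sorted: 717, 759, 901, 915, 1241, 1652, 1787, 2527, 2643, 2721, 3061, 3099.
n = 12.
(a) r = 3.9; between ranks 3 (901) and 4 (915): 913.6.
(b) the nearest-rank method: rank 4 → 915.
|913.6 − 915| = 1.4.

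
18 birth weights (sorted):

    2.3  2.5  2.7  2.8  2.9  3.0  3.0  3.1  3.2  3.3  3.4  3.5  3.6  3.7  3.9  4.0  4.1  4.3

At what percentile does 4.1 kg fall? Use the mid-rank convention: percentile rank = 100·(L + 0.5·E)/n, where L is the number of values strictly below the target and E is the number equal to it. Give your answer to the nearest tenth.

91.7

Count below 4.1: L = 16; count equal: E = 1; n = 18.
Percentile rank = 100·(16 + 0.5·1)/18 = 100·16.5/18 = 91.67.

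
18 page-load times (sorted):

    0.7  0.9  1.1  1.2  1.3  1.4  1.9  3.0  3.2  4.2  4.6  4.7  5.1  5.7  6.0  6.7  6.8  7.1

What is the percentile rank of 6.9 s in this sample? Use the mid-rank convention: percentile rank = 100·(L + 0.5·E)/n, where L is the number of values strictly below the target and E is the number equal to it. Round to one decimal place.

94.4

Count below 6.9: L = 17; count equal: E = 0; n = 18.
Percentile rank = 100·(17 + 0.5·0)/18 = 100·17/18 = 94.44.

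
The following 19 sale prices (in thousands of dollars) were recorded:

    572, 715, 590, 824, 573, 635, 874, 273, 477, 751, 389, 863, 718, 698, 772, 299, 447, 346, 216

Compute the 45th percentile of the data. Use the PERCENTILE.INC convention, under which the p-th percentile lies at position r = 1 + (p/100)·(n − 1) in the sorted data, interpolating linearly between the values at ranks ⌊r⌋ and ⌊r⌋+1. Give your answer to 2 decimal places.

Sorted: 216, 273, 299, 346, 389, 447, 477, 572, 573, 590, 635, 698, 715, 718, 751, 772, 824, 863, 874.
n = 19.
r = 1 + (45/100)·(19 − 1) = 1 + 8.1 = 9.1.
Rank 9 is 573 and rank 10 is 590.
Interpolate: 573 + 0.1·(590 − 573) = 573 + 0.1·17 = 574.7.

574.70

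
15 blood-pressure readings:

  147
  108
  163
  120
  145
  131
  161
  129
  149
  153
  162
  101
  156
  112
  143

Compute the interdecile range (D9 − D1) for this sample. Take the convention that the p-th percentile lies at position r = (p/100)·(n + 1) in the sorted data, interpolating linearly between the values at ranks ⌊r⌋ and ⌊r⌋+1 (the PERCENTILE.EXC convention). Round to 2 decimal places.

57.20

Sorted: 101, 108, 112, 120, 129, 131, 143, 145, 147, 149, 153, 156, 161, 162, 163.
n = 15.
P10: r = 1.6; ranks 1–2 are 101, 108; interpolating gives 105.2.
P90: r = 14.4; ranks 14–15 are 162, 163; interpolating gives 162.4.
Difference: 162.4 − 105.2 = 57.2.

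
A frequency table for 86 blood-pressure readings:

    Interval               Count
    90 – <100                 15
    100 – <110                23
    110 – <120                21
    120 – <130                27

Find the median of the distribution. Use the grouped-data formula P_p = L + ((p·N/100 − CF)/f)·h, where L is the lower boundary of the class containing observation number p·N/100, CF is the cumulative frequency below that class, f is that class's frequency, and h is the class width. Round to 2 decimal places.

112.38

N = 86; target position k = 50/100 · 86 = 43.
Cumulative frequencies: 15, 38, 59, 86.
Observation 43 falls in the class 110 – <120.
L = 110, CF = 38, f = 21, h = 10.
P50 = 110 + ((43 − 38)/21)·10 = 110 + 2.38095 = 112.381.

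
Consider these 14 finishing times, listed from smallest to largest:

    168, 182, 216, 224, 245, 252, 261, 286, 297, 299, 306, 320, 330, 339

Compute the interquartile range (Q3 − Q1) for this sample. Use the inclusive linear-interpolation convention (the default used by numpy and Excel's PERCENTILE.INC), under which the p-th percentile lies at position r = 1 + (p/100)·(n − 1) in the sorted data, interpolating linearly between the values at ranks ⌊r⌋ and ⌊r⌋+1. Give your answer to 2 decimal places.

75.00

n = 14.
P25: r = 4.25; ranks 4–5 are 224, 245; interpolating gives 229.25.
P75: r = 10.75; ranks 10–11 are 299, 306; interpolating gives 304.25.
Difference: 304.25 − 229.25 = 75.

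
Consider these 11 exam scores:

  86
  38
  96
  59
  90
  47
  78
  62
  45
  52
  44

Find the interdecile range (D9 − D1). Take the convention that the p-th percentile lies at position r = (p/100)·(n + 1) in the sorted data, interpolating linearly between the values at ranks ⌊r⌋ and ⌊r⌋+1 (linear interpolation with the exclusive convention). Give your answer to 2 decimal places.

55.60

Sorted: 38, 44, 45, 47, 52, 59, 62, 78, 86, 90, 96.
n = 11.
P10: r = 1.2; ranks 1–2 are 38, 44; interpolating gives 39.2.
P90: r = 10.8; ranks 10–11 are 90, 96; interpolating gives 94.8.
Difference: 94.8 − 39.2 = 55.6.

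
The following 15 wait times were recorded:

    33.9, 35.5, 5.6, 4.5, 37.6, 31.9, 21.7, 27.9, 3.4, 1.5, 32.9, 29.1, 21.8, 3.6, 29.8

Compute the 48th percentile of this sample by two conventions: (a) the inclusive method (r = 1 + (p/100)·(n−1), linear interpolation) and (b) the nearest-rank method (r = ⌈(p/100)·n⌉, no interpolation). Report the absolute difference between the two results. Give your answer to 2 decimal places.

Sorted: 1.5, 3.4, 3.6, 4.5, 5.6, 21.7, 21.8, 27.9, 29.1, 29.8, 31.9, 32.9, 33.9, 35.5, 37.6.
n = 15.
(a) r = 7.72; between ranks 7 (21.8) and 8 (27.9): 26.192.
(b) the nearest-rank method: rank 8 → 27.9.
|26.192 − 27.9| = 1.708.

1.71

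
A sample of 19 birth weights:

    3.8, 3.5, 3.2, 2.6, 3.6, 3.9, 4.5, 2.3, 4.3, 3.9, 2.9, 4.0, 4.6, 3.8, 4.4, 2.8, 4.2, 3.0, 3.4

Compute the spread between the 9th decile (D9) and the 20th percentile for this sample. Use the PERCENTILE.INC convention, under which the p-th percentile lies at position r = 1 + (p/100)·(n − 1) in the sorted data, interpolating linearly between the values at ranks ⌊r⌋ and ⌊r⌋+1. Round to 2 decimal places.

Sorted: 2.3, 2.6, 2.8, 2.9, 3.0, 3.2, 3.4, 3.5, 3.6, 3.8, 3.8, 3.9, 3.9, 4.0, 4.2, 4.3, 4.4, 4.5, 4.6.
n = 19.
P20: r = 4.6; ranks 4–5 are 2.9, 3.0; interpolating gives 2.96.
P90: r = 17.2; ranks 17–18 are 4.4, 4.5; interpolating gives 4.42.
Difference: 4.42 − 2.96 = 1.46.

1.46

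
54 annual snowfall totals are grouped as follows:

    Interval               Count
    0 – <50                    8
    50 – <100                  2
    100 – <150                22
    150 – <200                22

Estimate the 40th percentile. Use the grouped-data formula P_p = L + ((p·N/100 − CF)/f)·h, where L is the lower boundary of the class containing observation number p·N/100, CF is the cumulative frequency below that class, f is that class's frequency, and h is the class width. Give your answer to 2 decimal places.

N = 54; target position k = 40/100 · 54 = 21.6.
Cumulative frequencies: 8, 10, 32, 54.
Observation 21.6 falls in the class 100 – <150.
L = 100, CF = 10, f = 22, h = 50.
P40 = 100 + ((21.6 − 10)/22)·50 = 100 + 26.3636 = 126.364.

126.36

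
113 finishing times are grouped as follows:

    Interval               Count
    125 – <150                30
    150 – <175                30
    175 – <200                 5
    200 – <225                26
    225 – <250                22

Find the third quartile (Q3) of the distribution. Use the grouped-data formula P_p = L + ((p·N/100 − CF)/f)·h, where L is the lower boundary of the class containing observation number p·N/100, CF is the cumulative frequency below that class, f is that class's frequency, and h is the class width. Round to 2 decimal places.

N = 113; target position k = 75/100 · 113 = 84.75.
Cumulative frequencies: 30, 60, 65, 91, 113.
Observation 84.75 falls in the class 200 – <225.
L = 200, CF = 65, f = 26, h = 25.
P75 = 200 + ((84.75 − 65)/26)·25 = 200 + 18.9904 = 218.99.

218.99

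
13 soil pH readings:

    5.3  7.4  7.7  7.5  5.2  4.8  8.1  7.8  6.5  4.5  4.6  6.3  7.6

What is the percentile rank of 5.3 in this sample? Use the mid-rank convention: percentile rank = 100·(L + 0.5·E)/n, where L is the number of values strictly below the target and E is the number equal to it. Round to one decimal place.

Sorted: 4.5, 4.6, 4.8, 5.2, 5.3, 6.3, 6.5, 7.4, 7.5, 7.6, 7.7, 7.8, 8.1.
Count below 5.3: L = 4; count equal: E = 1; n = 13.
Percentile rank = 100·(4 + 0.5·1)/13 = 100·4.5/13 = 34.62.

34.6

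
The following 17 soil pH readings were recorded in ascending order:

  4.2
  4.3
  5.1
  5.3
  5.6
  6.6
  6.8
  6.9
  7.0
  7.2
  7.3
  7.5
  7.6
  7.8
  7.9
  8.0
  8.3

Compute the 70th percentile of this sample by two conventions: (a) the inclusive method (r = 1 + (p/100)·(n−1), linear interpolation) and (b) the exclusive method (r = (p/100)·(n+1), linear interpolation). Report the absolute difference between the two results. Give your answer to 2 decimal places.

n = 17.
(a) r = 12.2; between ranks 12 (7.5) and 13 (7.6): 7.52.
(b) r = 12.6; between ranks 12 (7.5) and 13 (7.6): 7.56.
|7.52 − 7.56| = 0.04.

0.04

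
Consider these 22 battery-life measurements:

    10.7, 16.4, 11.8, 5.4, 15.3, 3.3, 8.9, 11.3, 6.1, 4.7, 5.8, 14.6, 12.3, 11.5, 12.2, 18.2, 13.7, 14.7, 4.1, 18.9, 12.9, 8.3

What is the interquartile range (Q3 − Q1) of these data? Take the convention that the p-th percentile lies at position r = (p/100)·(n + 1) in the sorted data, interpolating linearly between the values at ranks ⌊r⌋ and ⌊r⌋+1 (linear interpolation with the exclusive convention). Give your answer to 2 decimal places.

Sorted: 3.3, 4.1, 4.7, 5.4, 5.8, 6.1, 8.3, 8.9, 10.7, 11.3, 11.5, 11.8, 12.2, 12.3, 12.9, 13.7, 14.6, 14.7, 15.3, 16.4, 18.2, 18.9.
n = 22.
P25: r = 5.75; ranks 5–6 are 5.8, 6.1; interpolating gives 6.025.
P75: r = 17.25; ranks 17–18 are 14.6, 14.7; interpolating gives 14.625.
Difference: 14.625 − 6.025 = 8.6.

8.60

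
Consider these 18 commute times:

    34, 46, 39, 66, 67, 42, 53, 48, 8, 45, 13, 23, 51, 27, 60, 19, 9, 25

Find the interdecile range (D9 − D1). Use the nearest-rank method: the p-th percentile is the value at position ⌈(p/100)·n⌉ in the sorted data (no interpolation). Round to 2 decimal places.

57.00

Sorted: 8, 9, 13, 19, 23, 25, 27, 34, 39, 42, 45, 46, 48, 51, 53, 60, 66, 67.
n = 18.
P10: rank ⌈10/100·18⌉ = 2 → 9.
P90: rank ⌈90/100·18⌉ = 17 → 66.
Difference: 66 − 9 = 57.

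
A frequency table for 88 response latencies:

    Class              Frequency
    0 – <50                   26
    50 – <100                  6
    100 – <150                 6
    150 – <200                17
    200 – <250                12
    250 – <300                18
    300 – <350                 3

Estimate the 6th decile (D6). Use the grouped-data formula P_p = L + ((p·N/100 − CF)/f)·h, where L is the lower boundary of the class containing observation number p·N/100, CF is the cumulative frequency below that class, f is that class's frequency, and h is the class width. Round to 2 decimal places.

193.53

N = 88; target position k = 60/100 · 88 = 52.8.
Cumulative frequencies: 26, 32, 38, 55, 67, 85, 88.
Observation 52.8 falls in the class 150 – <200.
L = 150, CF = 38, f = 17, h = 50.
P60 = 150 + ((52.8 − 38)/17)·50 = 150 + 43.5294 = 193.529.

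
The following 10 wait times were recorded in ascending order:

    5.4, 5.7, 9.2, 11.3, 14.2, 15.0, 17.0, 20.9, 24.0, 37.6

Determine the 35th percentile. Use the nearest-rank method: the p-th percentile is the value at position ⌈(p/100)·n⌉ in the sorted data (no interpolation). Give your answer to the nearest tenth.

n = 10.
Position = ⌈35/100 · 10⌉ = ⌈3.5⌉ = 4.
The value at rank 4 is 11.3.

11.3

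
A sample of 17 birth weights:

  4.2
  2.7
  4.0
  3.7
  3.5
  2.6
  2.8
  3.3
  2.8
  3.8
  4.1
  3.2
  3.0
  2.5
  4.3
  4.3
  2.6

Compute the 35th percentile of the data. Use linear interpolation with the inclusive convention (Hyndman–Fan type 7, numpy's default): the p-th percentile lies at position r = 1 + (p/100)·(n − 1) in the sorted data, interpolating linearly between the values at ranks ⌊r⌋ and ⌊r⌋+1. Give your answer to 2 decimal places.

2.92

Sorted: 2.5, 2.6, 2.6, 2.7, 2.8, 2.8, 3.0, 3.2, 3.3, 3.5, 3.7, 3.8, 4.0, 4.1, 4.2, 4.3, 4.3.
n = 17.
r = 1 + (35/100)·(17 − 1) = 1 + 5.6 = 6.6.
Rank 6 is 2.8 and rank 7 is 3.0.
Interpolate: 2.8 + 0.6·(3.0 − 2.8) = 2.8 + 0.6·0.2 = 2.92.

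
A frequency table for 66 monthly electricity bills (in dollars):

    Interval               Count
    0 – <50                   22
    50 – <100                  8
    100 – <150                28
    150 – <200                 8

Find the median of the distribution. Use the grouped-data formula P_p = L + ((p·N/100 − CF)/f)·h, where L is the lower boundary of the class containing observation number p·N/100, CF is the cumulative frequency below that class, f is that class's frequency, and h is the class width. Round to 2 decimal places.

105.36

N = 66; target position k = 50/100 · 66 = 33.
Cumulative frequencies: 22, 30, 58, 66.
Observation 33 falls in the class 100 – <150.
L = 100, CF = 30, f = 28, h = 50.
P50 = 100 + ((33 − 30)/28)·50 = 100 + 5.35714 = 105.357.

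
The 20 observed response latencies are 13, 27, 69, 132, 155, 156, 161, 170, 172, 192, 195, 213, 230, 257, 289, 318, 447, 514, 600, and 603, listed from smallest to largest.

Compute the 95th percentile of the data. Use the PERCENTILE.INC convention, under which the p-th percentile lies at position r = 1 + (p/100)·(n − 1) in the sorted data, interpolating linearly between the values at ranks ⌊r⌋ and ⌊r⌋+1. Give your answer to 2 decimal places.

600.15

n = 20.
r = 1 + (95/100)·(20 − 1) = 1 + 18.05 = 19.05.
Rank 19 is 600 and rank 20 is 603.
Interpolate: 600 + 0.05·(603 − 600) = 600 + 0.05·3 = 600.15.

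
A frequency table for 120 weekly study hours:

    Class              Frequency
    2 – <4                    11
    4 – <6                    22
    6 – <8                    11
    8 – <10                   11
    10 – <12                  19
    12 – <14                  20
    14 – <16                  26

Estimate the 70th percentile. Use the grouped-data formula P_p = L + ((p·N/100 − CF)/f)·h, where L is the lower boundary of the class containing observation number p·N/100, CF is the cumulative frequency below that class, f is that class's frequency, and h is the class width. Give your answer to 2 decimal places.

13.00

N = 120; target position k = 70/100 · 120 = 84.
Cumulative frequencies: 11, 33, 44, 55, 74, 94, 120.
Observation 84 falls in the class 12 – <14.
L = 12, CF = 74, f = 20, h = 2.
P70 = 12 + ((84 − 74)/20)·2 = 12 + 1 = 13.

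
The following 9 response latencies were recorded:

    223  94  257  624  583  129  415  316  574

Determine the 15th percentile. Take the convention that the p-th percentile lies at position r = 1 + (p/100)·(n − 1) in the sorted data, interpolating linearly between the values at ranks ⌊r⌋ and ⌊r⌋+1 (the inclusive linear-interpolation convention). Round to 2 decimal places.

Sorted: 94, 129, 223, 257, 316, 415, 574, 583, 624.
n = 9.
r = 1 + (15/100)·(9 − 1) = 1 + 1.2 = 2.2.
Rank 2 is 129 and rank 3 is 223.
Interpolate: 129 + 0.2·(223 − 129) = 129 + 0.2·94 = 147.8.

147.80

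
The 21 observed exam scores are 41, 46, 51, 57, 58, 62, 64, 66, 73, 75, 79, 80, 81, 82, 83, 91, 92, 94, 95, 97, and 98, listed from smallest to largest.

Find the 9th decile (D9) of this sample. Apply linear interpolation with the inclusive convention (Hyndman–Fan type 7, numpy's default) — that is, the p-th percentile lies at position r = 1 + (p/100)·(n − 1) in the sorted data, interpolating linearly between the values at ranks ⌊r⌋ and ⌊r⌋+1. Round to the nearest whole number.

95

n = 21.
r = 1 + (90/100)·(21 − 1) = 1 + 18 = 19.
r is an integer, so P90 is the value at rank 19: 95.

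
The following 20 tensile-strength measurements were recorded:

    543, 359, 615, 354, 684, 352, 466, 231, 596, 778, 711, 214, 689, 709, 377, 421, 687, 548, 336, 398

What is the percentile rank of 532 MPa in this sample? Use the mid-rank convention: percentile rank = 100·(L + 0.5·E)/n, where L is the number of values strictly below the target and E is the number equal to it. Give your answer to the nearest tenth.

50.0

Sorted: 214, 231, 336, 352, 354, 359, 377, 398, 421, 466, 543, 548, 596, 615, 684, 687, 689, 709, 711, 778.
Count below 532: L = 10; count equal: E = 0; n = 20.
Percentile rank = 100·(10 + 0.5·0)/20 = 100·10/20 = 50.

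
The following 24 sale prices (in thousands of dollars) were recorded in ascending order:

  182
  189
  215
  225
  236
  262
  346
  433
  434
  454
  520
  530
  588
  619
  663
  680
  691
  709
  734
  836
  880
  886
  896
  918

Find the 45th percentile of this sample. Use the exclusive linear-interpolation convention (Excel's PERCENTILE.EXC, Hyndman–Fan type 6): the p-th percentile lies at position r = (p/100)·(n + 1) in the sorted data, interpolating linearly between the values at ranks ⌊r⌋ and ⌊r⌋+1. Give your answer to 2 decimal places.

522.50

n = 24.
r = (45/100)·(24 + 1) = 11.25.
Rank 11 is 520 and rank 12 is 530.
Interpolate: 520 + 0.25·(530 − 520) = 520 + 0.25·10 = 522.5.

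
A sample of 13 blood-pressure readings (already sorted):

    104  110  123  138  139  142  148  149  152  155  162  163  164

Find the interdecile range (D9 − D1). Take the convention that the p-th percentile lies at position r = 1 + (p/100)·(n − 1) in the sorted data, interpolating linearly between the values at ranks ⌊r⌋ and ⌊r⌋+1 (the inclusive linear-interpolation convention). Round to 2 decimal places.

n = 13.
P10: r = 2.2; ranks 2–3 are 110, 123; interpolating gives 112.6.
P90: r = 11.8; ranks 11–12 are 162, 163; interpolating gives 162.8.
Difference: 162.8 − 112.6 = 50.2.

50.20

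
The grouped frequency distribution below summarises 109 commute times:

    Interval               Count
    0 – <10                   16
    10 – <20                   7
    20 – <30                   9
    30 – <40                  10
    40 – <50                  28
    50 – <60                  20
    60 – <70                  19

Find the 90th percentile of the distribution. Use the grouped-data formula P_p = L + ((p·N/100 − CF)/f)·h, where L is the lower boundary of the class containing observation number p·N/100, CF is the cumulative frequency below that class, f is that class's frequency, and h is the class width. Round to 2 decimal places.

N = 109; target position k = 90/100 · 109 = 98.1.
Cumulative frequencies: 16, 23, 32, 42, 70, 90, 109.
Observation 98.1 falls in the class 60 – <70.
L = 60, CF = 90, f = 19, h = 10.
P90 = 60 + ((98.1 − 90)/19)·10 = 60 + 4.26316 = 64.2632.

64.26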